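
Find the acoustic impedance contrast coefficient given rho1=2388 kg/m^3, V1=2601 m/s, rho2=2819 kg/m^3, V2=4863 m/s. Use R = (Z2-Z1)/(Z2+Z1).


Z1 = 2388 * 2601 = 6211188
Z2 = 2819 * 4863 = 13708797
R = (13708797 - 6211188) / (13708797 + 6211188) = 7497609 / 19919985 = 0.3764

0.3764


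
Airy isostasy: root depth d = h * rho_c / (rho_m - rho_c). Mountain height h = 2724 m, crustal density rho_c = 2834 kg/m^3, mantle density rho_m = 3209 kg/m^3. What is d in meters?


rho_m - rho_c = 3209 - 2834 = 375
d = 2724 * 2834 / 375
= 7719816 / 375
= 20586.18 m

20586.18


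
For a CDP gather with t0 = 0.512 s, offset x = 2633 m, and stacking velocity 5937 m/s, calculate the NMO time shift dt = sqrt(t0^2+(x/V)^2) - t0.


x/Vnmo = 2633/5937 = 0.44349
(x/Vnmo)^2 = 0.196683
t0^2 = 0.262144
sqrt(0.262144 + 0.196683) = 0.677368
dt = 0.677368 - 0.512 = 0.165368

0.165368


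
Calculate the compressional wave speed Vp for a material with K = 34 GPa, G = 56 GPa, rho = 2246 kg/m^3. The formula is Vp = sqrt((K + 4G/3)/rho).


First compute the effective modulus:
K + 4G/3 = 34e9 + 4*56e9/3 = 108666666666.67 Pa
Then divide by density:
108666666666.67 / 2246 = 48382309.2906 Pa/(kg/m^3)
Take the square root:
Vp = sqrt(48382309.2906) = 6955.74 m/s

6955.74


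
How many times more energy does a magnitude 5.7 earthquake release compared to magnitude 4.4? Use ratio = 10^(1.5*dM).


M2 - M1 = 5.7 - 4.4 = 1.3
1.5 * 1.3 = 1.95
ratio = 10^1.95 = 89.13

89.13


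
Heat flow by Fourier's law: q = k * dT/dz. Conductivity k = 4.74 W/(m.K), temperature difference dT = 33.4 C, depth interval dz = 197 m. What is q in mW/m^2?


q = k * dT / dz * 1000
= 4.74 * 33.4 / 197 * 1000
= 0.803635 * 1000
= 803.6345 mW/m^2

803.6345


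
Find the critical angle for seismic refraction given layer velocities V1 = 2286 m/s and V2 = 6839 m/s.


V1/V2 = 2286/6839 = 0.334259
theta_c = arcsin(0.334259) = 19.5275 degrees

19.5275


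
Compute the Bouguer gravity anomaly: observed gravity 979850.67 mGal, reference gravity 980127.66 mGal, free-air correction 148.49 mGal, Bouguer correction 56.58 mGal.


BA = g_obs - g_ref + FAC - BC
= 979850.67 - 980127.66 + 148.49 - 56.58
= -185.08 mGal

-185.08


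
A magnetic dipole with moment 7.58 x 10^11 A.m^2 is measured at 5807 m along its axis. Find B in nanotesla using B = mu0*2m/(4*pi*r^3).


m = 7.58 x 10^11 = 758000000000 A.m^2
2m = 1516000000000 A.m^2
r^3 = 5807^3 = 195819292943
B = (4pi*10^-7) * 1516000000000 / (4*pi * 195819292943) * 1e9
= 1905061.785137 / 2460737808563.51 * 1e9
= 774.1832 nT

774.1832


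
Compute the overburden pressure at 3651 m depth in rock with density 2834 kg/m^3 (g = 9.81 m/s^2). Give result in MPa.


P = rho * g * z / 1e6
= 2834 * 9.81 * 3651 / 1e6
= 101503422.54 / 1e6
= 101.5034 MPa

101.5034


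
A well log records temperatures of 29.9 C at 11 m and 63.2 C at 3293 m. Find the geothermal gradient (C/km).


dT = 63.2 - 29.9 = 33.3 C
dz = 3293 - 11 = 3282 m
gradient = dT/dz * 1000 = 33.3/3282 * 1000 = 10.1463 C/km

10.1463


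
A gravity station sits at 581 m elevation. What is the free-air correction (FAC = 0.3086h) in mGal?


FAC = 0.3086 * h
= 0.3086 * 581
= 179.2966 mGal

179.2966


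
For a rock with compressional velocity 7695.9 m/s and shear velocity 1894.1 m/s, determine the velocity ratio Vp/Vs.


Vp/Vs = 7695.9 / 1894.1
= 4.0631

4.0631


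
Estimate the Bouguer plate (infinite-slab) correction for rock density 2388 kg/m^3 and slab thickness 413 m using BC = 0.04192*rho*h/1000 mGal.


BC = 0.04192 * rho * h / 1000
= 0.04192 * 2388 * 413 / 1000
= 41.3433 mGal

41.3433


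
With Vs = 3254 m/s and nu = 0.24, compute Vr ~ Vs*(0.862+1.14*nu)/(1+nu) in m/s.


Numerator factor = 0.862 + 1.14*0.24 = 1.1356
Denominator = 1 + 0.24 = 1.24
Vr = 3254 * 1.1356 / 1.24 = 2980.03 m/s

2980.03


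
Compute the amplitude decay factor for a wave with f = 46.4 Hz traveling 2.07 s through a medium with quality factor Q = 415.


pi*f*t/Q = pi*46.4*2.07/415 = 0.727093
A/A0 = exp(-0.727093) = 0.483312

0.483312


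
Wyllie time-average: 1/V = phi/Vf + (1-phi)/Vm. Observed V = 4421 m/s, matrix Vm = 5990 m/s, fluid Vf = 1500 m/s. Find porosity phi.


1/V - 1/Vm = 1/4421 - 1/5990 = 5.925e-05
1/Vf - 1/Vm = 1/1500 - 1/5990 = 0.00049972
phi = 5.925e-05 / 0.00049972 = 0.1186

0.1186


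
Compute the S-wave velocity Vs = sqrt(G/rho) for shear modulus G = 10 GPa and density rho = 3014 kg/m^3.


Convert G to Pa: G = 10e9 Pa
Compute G/rho = 10e9 / 3014 = 3317850.0332
Vs = sqrt(3317850.0332) = 1821.5 m/s

1821.5


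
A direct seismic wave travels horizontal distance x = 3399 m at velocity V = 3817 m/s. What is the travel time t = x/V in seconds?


t = x / V
= 3399 / 3817
= 0.8905 s

0.8905


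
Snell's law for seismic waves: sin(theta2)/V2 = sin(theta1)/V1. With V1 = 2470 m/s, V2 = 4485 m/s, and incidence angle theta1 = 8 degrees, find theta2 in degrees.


sin(theta1) = sin(8 deg) = 0.139173
sin(theta2) = V2/V1 * sin(theta1) = 4485/2470 * 0.139173 = 0.252709
theta2 = arcsin(0.252709) = 14.6379 degrees

14.6379


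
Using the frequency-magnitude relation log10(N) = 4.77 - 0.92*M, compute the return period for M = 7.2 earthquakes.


log10(N) = 4.77 - 0.92*7.2 = -1.854
N = 10^-1.854 = 0.013996
T = 1/N = 1/0.013996 = 71.4496 years

71.4496


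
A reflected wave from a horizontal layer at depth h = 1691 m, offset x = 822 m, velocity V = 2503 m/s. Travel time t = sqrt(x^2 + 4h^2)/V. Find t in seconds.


x^2 + 4h^2 = 822^2 + 4*1691^2 = 675684 + 11437924 = 12113608
sqrt(12113608) = 3480.4609
t = 3480.4609 / 2503 = 1.3905 s

1.3905


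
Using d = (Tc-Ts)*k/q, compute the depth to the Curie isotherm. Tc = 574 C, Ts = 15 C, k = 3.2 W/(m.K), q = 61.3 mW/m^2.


T_Curie - T_surf = 574 - 15 = 559 C
Convert q to W/m^2: 61.3 mW/m^2 = 0.0613 W/m^2
d = 559 * 3.2 / 0.0613 = 29181.08 m

29181.08


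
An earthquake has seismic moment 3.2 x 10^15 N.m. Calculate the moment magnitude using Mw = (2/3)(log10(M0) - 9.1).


log10(M0) = log10(3.2 x 10^15) = 15.5051
Mw = 2/3 * (15.5051 - 9.1)
= 2/3 * 6.4051
= 4.27

4.27


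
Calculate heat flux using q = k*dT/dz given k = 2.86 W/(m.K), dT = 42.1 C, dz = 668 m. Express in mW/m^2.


q = k * dT / dz * 1000
= 2.86 * 42.1 / 668 * 1000
= 0.180249 * 1000
= 180.2485 mW/m^2

180.2485


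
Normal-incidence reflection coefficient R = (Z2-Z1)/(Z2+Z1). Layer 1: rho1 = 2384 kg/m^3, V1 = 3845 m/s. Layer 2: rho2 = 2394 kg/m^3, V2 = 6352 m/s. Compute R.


Z1 = 2384 * 3845 = 9166480
Z2 = 2394 * 6352 = 15206688
R = (15206688 - 9166480) / (15206688 + 9166480) = 6040208 / 24373168 = 0.2478

0.2478


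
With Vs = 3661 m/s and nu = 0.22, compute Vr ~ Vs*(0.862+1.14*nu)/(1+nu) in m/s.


Numerator factor = 0.862 + 1.14*0.22 = 1.1128
Denominator = 1 + 0.22 = 1.22
Vr = 3661 * 1.1128 / 1.22 = 3339.31 m/s

3339.31


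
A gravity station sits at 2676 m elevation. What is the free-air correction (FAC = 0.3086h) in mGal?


FAC = 0.3086 * h
= 0.3086 * 2676
= 825.8136 mGal

825.8136


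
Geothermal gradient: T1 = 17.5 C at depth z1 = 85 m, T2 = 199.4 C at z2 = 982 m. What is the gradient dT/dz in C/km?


dT = 199.4 - 17.5 = 181.9 C
dz = 982 - 85 = 897 m
gradient = dT/dz * 1000 = 181.9/897 * 1000 = 202.7871 C/km

202.7871


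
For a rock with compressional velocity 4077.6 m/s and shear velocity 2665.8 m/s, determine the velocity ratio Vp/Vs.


Vp/Vs = 4077.6 / 2665.8
= 1.5296

1.5296


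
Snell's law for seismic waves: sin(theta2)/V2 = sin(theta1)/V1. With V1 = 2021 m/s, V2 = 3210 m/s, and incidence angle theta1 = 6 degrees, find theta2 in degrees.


sin(theta1) = sin(6 deg) = 0.104528
sin(theta2) = V2/V1 * sin(theta1) = 3210/2021 * 0.104528 = 0.166025
theta2 = arcsin(0.166025) = 9.5568 degrees

9.5568


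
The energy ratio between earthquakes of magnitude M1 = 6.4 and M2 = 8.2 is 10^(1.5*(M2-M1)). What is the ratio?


M2 - M1 = 8.2 - 6.4 = 1.8
1.5 * 1.8 = 2.7
ratio = 10^2.7 = 501.19

501.19


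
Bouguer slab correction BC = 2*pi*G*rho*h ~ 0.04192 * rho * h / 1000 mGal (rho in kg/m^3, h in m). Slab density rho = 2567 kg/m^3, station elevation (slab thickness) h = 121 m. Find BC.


BC = 0.04192 * rho * h / 1000
= 0.04192 * 2567 * 121 / 1000
= 13.0206 mGal

13.0206


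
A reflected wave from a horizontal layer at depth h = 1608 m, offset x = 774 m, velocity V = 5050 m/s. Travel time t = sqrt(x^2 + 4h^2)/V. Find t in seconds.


x^2 + 4h^2 = 774^2 + 4*1608^2 = 599076 + 10342656 = 10941732
sqrt(10941732) = 3307.8289
t = 3307.8289 / 5050 = 0.655 s

0.655


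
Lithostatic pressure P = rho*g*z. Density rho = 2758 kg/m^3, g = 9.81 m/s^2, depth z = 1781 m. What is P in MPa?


P = rho * g * z / 1e6
= 2758 * 9.81 * 1781 / 1e6
= 48186700.38 / 1e6
= 48.1867 MPa

48.1867


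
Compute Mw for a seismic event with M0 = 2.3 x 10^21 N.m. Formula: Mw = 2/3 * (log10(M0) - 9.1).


log10(M0) = log10(2.3 x 10^21) = 21.3617
Mw = 2/3 * (21.3617 - 9.1)
= 2/3 * 12.2617
= 8.17

8.17


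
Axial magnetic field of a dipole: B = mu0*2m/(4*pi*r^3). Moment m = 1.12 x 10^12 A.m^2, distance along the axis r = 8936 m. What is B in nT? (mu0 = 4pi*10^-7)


m = 1.12 x 10^12 = 1120000000000 A.m^2
2m = 2240000000000 A.m^2
r^3 = 8936^3 = 713558329856
B = (4pi*10^-7) * 2240000000000 / (4*pi * 713558329856) * 1e9
= 2814867.017616 / 8966838427933.65 * 1e9
= 313.9197 nT

313.9197


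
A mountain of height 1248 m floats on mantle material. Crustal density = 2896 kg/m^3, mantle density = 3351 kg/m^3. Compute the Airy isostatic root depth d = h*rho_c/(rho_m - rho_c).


rho_m - rho_c = 3351 - 2896 = 455
d = 1248 * 2896 / 455
= 3614208 / 455
= 7943.31 m

7943.31


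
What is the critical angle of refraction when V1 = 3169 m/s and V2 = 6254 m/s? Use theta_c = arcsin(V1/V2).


V1/V2 = 3169/6254 = 0.506716
theta_c = arcsin(0.506716) = 30.4453 degrees

30.4453


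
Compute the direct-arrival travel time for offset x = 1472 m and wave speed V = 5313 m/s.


t = x / V
= 1472 / 5313
= 0.2771 s

0.2771


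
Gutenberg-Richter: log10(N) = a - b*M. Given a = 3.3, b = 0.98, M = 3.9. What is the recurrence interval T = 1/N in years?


log10(N) = 3.3 - 0.98*3.9 = -0.522
N = 10^-0.522 = 0.300608
T = 1/N = 1/0.300608 = 3.3266 years

3.3266


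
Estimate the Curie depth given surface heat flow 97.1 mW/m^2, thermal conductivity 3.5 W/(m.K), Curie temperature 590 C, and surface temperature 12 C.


T_Curie - T_surf = 590 - 12 = 578 C
Convert q to W/m^2: 97.1 mW/m^2 = 0.0971 W/m^2
d = 578 * 3.5 / 0.0971 = 20834.19 m

20834.19


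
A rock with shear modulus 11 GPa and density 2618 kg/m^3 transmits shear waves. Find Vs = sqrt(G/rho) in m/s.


Convert G to Pa: G = 11e9 Pa
Compute G/rho = 11e9 / 2618 = 4201680.6723
Vs = sqrt(4201680.6723) = 2049.8 m/s

2049.8


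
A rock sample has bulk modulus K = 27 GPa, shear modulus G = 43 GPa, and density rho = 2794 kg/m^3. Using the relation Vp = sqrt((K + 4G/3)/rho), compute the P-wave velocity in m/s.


First compute the effective modulus:
K + 4G/3 = 27e9 + 4*43e9/3 = 84333333333.33 Pa
Then divide by density:
84333333333.33 / 2794 = 30183727.0341 Pa/(kg/m^3)
Take the square root:
Vp = sqrt(30183727.0341) = 5493.97 m/s

5493.97


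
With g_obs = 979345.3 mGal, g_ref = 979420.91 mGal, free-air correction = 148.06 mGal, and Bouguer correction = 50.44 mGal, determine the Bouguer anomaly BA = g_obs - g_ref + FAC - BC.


BA = g_obs - g_ref + FAC - BC
= 979345.3 - 979420.91 + 148.06 - 50.44
= 22.01 mGal

22.01


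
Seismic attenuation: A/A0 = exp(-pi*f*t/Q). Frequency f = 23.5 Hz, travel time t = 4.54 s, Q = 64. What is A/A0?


pi*f*t/Q = pi*23.5*4.54/64 = 5.237133
A/A0 = exp(-5.237133) = 0.005315

0.005315


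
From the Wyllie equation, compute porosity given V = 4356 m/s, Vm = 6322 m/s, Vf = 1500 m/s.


1/V - 1/Vm = 1/4356 - 1/6322 = 7.139e-05
1/Vf - 1/Vm = 1/1500 - 1/6322 = 0.00050849
phi = 7.139e-05 / 0.00050849 = 0.1404

0.1404


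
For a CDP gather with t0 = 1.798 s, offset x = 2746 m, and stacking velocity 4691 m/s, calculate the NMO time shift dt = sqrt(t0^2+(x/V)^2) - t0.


x/Vnmo = 2746/4691 = 0.585376
(x/Vnmo)^2 = 0.342665
t0^2 = 3.232804
sqrt(3.232804 + 0.342665) = 1.890891
dt = 1.890891 - 1.798 = 0.092891

0.092891


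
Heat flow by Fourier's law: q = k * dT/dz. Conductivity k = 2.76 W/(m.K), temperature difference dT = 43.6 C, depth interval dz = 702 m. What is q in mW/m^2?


q = k * dT / dz * 1000
= 2.76 * 43.6 / 702 * 1000
= 0.171419 * 1000
= 171.4188 mW/m^2

171.4188


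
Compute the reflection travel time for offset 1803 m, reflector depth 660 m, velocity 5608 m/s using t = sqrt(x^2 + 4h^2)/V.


x^2 + 4h^2 = 1803^2 + 4*660^2 = 3250809 + 1742400 = 4993209
sqrt(4993209) = 2234.5489
t = 2234.5489 / 5608 = 0.3985 s

0.3985


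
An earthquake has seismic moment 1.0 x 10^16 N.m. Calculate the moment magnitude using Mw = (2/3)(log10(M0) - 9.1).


log10(M0) = log10(1.0 x 10^16) = 16.0
Mw = 2/3 * (16.0 - 9.1)
= 2/3 * 6.9
= 4.6

4.6


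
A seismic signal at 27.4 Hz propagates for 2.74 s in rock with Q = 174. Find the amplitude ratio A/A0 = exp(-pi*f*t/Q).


pi*f*t/Q = pi*27.4*2.74/174 = 1.355507
A/A0 = exp(-1.355507) = 0.257817

0.257817


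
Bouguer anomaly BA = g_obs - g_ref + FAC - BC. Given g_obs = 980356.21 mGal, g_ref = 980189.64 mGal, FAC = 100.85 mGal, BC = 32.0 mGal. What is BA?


BA = g_obs - g_ref + FAC - BC
= 980356.21 - 980189.64 + 100.85 - 32.0
= 235.42 mGal

235.42


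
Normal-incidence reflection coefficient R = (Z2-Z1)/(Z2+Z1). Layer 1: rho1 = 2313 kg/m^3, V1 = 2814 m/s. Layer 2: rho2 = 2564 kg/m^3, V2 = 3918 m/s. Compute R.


Z1 = 2313 * 2814 = 6508782
Z2 = 2564 * 3918 = 10045752
R = (10045752 - 6508782) / (10045752 + 6508782) = 3536970 / 16554534 = 0.2137

0.2137


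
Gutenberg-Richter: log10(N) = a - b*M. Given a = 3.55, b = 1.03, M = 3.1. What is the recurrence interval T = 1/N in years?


log10(N) = 3.55 - 1.03*3.1 = 0.357
N = 10^0.357 = 2.275097
T = 1/N = 1/2.275097 = 0.4395 years

0.4395


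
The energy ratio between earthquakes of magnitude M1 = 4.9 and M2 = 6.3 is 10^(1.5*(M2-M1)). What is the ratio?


M2 - M1 = 6.3 - 4.9 = 1.4
1.5 * 1.4 = 2.1
ratio = 10^2.1 = 125.89

125.89


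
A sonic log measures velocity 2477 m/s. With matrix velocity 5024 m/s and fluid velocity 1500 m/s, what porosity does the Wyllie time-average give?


1/V - 1/Vm = 1/2477 - 1/5024 = 0.00020467
1/Vf - 1/Vm = 1/1500 - 1/5024 = 0.00046762
phi = 0.00020467 / 0.00046762 = 0.4377

0.4377


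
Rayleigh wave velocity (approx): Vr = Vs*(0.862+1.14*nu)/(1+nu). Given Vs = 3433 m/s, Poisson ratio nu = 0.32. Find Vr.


Numerator factor = 0.862 + 1.14*0.32 = 1.2268
Denominator = 1 + 0.32 = 1.32
Vr = 3433 * 1.2268 / 1.32 = 3190.61 m/s

3190.61


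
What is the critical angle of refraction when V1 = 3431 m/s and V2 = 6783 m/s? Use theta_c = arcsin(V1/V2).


V1/V2 = 3431/6783 = 0.505823
theta_c = arcsin(0.505823) = 30.386 degrees

30.386


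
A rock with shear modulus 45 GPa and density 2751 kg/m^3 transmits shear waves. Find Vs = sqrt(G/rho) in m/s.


Convert G to Pa: G = 45e9 Pa
Compute G/rho = 45e9 / 2751 = 16357688.1134
Vs = sqrt(16357688.1134) = 4044.46 m/s

4044.46


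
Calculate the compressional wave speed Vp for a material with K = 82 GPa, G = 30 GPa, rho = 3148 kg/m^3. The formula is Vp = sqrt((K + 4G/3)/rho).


First compute the effective modulus:
K + 4G/3 = 82e9 + 4*30e9/3 = 122000000000.0 Pa
Then divide by density:
122000000000.0 / 3148 = 38754764.9301 Pa/(kg/m^3)
Take the square root:
Vp = sqrt(38754764.9301) = 6225.33 m/s

6225.33


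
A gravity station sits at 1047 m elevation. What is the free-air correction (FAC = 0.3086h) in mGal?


FAC = 0.3086 * h
= 0.3086 * 1047
= 323.1042 mGal

323.1042


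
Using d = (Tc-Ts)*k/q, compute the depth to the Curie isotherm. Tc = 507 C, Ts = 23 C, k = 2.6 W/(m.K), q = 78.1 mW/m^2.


T_Curie - T_surf = 507 - 23 = 484 C
Convert q to W/m^2: 78.1 mW/m^2 = 0.0781 W/m^2
d = 484 * 2.6 / 0.0781 = 16112.68 m

16112.68


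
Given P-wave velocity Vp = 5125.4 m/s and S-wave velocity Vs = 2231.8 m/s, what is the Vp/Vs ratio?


Vp/Vs = 5125.4 / 2231.8
= 2.2965

2.2965


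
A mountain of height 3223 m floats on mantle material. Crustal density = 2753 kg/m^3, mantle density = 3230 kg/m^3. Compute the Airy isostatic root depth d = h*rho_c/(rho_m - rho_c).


rho_m - rho_c = 3230 - 2753 = 477
d = 3223 * 2753 / 477
= 8872919 / 477
= 18601.51 m

18601.51


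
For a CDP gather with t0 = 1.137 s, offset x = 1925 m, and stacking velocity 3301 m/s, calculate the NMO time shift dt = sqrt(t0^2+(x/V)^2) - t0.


x/Vnmo = 1925/3301 = 0.583157
(x/Vnmo)^2 = 0.340072
t0^2 = 1.292769
sqrt(1.292769 + 0.340072) = 1.277827
dt = 1.277827 - 1.137 = 0.140827

0.140827


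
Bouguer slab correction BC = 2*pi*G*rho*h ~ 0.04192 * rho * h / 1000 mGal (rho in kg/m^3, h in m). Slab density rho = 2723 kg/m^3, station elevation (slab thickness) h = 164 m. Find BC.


BC = 0.04192 * rho * h / 1000
= 0.04192 * 2723 * 164 / 1000
= 18.7203 mGal

18.7203


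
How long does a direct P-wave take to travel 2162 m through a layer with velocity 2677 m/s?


t = x / V
= 2162 / 2677
= 0.8076 s

0.8076


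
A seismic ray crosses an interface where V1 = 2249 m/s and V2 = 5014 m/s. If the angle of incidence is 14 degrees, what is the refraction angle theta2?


sin(theta1) = sin(14 deg) = 0.241922
sin(theta2) = V2/V1 * sin(theta1) = 5014/2249 * 0.241922 = 0.539349
theta2 = arcsin(0.539349) = 32.6393 degrees

32.6393


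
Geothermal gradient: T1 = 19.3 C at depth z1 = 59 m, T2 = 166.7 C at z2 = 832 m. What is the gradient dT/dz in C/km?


dT = 166.7 - 19.3 = 147.4 C
dz = 832 - 59 = 773 m
gradient = dT/dz * 1000 = 147.4/773 * 1000 = 190.6856 C/km

190.6856


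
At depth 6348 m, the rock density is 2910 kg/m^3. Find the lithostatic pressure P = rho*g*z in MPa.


P = rho * g * z / 1e6
= 2910 * 9.81 * 6348 / 1e6
= 181216990.8 / 1e6
= 181.217 MPa

181.217


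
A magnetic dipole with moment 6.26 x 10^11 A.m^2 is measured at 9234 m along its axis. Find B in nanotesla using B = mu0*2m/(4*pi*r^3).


m = 6.26 x 10^11 = 626000000000 A.m^2
2m = 1252000000000 A.m^2
r^3 = 9234^3 = 787353224904
B = (4pi*10^-7) * 1252000000000 / (4*pi * 787353224904) * 1e9
= 1573309.600918 / 9894172428554.55 * 1e9
= 159.0138 nT

159.0138


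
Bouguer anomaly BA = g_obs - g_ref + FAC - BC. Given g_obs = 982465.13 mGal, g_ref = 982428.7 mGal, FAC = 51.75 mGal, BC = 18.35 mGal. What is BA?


BA = g_obs - g_ref + FAC - BC
= 982465.13 - 982428.7 + 51.75 - 18.35
= 69.83 mGal

69.83


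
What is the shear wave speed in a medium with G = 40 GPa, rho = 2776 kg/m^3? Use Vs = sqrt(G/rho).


Convert G to Pa: G = 40e9 Pa
Compute G/rho = 40e9 / 2776 = 14409221.902
Vs = sqrt(14409221.902) = 3795.95 m/s

3795.95


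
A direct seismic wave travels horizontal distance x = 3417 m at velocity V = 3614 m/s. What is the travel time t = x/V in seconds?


t = x / V
= 3417 / 3614
= 0.9455 s

0.9455


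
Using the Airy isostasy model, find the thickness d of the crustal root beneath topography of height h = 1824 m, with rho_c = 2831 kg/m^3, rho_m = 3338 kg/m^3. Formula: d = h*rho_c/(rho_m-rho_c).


rho_m - rho_c = 3338 - 2831 = 507
d = 1824 * 2831 / 507
= 5163744 / 507
= 10184.9 m

10184.9


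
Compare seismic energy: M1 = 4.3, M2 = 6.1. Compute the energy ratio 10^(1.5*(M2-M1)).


M2 - M1 = 6.1 - 4.3 = 1.8
1.5 * 1.8 = 2.7
ratio = 10^2.7 = 501.19

501.19


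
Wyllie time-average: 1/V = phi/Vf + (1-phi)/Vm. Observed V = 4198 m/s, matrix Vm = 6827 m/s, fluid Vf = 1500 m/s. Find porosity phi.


1/V - 1/Vm = 1/4198 - 1/6827 = 9.173e-05
1/Vf - 1/Vm = 1/1500 - 1/6827 = 0.00052019
phi = 9.173e-05 / 0.00052019 = 0.1763

0.1763


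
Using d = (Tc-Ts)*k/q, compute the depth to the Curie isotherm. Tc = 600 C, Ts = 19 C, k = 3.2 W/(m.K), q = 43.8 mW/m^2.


T_Curie - T_surf = 600 - 19 = 581 C
Convert q to W/m^2: 43.8 mW/m^2 = 0.0438 W/m^2
d = 581 * 3.2 / 0.0438 = 42447.49 m

42447.49


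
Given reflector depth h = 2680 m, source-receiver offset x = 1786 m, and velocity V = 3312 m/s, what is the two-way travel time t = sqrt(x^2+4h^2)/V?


x^2 + 4h^2 = 1786^2 + 4*2680^2 = 3189796 + 28729600 = 31919396
sqrt(31919396) = 5649.7253
t = 5649.7253 / 3312 = 1.7058 s

1.7058


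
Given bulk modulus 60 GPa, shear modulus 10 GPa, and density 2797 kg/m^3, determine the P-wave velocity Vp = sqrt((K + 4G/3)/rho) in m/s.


First compute the effective modulus:
K + 4G/3 = 60e9 + 4*10e9/3 = 73333333333.33 Pa
Then divide by density:
73333333333.33 / 2797 = 26218567.5128 Pa/(kg/m^3)
Take the square root:
Vp = sqrt(26218567.5128) = 5120.41 m/s

5120.41


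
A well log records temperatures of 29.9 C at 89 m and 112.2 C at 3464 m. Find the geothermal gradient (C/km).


dT = 112.2 - 29.9 = 82.3 C
dz = 3464 - 89 = 3375 m
gradient = dT/dz * 1000 = 82.3/3375 * 1000 = 24.3852 C/km

24.3852


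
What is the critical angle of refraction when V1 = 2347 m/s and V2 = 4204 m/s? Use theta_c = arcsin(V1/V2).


V1/V2 = 2347/4204 = 0.558278
theta_c = arcsin(0.558278) = 33.9368 degrees

33.9368


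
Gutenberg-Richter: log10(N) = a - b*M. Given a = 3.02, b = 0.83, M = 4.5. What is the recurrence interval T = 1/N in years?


log10(N) = 3.02 - 0.83*4.5 = -0.715
N = 10^-0.715 = 0.192752
T = 1/N = 1/0.192752 = 5.188 years

5.188


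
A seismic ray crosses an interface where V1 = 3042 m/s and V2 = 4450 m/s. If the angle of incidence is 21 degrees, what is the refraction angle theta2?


sin(theta1) = sin(21 deg) = 0.358368
sin(theta2) = V2/V1 * sin(theta1) = 4450/3042 * 0.358368 = 0.52424
theta2 = arcsin(0.52424) = 31.6171 degrees

31.6171


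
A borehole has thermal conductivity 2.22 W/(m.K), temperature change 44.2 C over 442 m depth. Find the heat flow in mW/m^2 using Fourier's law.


q = k * dT / dz * 1000
= 2.22 * 44.2 / 442 * 1000
= 0.222 * 1000
= 222.0 mW/m^2

222.0


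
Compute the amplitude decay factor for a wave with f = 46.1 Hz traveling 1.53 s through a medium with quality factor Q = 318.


pi*f*t/Q = pi*46.1*1.53/318 = 0.696811
A/A0 = exp(-0.696811) = 0.498171

0.498171


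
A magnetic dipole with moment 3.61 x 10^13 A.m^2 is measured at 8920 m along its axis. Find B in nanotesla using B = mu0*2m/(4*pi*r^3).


m = 3.61 x 10^13 = 36100000000000 A.m^2
2m = 72200000000000 A.m^2
r^3 = 8920^3 = 709732288000
B = (4pi*10^-7) * 72200000000000 / (4*pi * 709732288000) * 1e9
= 90729195.835673 / 8918758967985.1 * 1e9
= 10172.8499 nT

10172.8499


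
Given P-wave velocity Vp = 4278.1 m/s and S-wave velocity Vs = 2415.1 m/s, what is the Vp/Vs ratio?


Vp/Vs = 4278.1 / 2415.1
= 1.7714

1.7714


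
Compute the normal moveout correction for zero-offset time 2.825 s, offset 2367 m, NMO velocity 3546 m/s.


x/Vnmo = 2367/3546 = 0.667513
(x/Vnmo)^2 = 0.445573
t0^2 = 7.980625
sqrt(7.980625 + 0.445573) = 2.902791
dt = 2.902791 - 2.825 = 0.077791

0.077791


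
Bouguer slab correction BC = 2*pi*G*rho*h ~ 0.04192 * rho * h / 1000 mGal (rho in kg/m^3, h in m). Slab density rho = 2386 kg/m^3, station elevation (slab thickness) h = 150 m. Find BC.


BC = 0.04192 * rho * h / 1000
= 0.04192 * 2386 * 150 / 1000
= 15.0032 mGal

15.0032


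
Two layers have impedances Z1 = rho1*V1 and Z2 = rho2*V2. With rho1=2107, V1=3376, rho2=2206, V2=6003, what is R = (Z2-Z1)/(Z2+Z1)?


Z1 = 2107 * 3376 = 7113232
Z2 = 2206 * 6003 = 13242618
R = (13242618 - 7113232) / (13242618 + 7113232) = 6129386 / 20355850 = 0.3011

0.3011


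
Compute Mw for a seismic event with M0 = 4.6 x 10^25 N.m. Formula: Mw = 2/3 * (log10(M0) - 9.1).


log10(M0) = log10(4.6 x 10^25) = 25.6628
Mw = 2/3 * (25.6628 - 9.1)
= 2/3 * 16.5628
= 11.04

11.04


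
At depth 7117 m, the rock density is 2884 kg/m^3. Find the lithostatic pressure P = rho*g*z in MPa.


P = rho * g * z / 1e6
= 2884 * 9.81 * 7117 / 1e6
= 201354448.68 / 1e6
= 201.3544 MPa

201.3544


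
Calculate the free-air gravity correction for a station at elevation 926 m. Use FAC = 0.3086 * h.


FAC = 0.3086 * h
= 0.3086 * 926
= 285.7636 mGal

285.7636


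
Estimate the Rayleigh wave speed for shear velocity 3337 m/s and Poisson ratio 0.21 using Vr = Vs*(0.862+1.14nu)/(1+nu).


Numerator factor = 0.862 + 1.14*0.21 = 1.1014
Denominator = 1 + 0.21 = 1.21
Vr = 3337 * 1.1014 / 1.21 = 3037.5 m/s

3037.5


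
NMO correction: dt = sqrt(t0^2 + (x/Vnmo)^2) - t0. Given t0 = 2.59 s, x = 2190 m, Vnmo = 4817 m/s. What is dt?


x/Vnmo = 2190/4817 = 0.45464
(x/Vnmo)^2 = 0.206697
t0^2 = 6.7081
sqrt(6.7081 + 0.206697) = 2.6296
dt = 2.6296 - 2.59 = 0.0396

0.0396


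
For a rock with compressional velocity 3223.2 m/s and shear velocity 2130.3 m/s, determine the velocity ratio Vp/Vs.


Vp/Vs = 3223.2 / 2130.3
= 1.513

1.513


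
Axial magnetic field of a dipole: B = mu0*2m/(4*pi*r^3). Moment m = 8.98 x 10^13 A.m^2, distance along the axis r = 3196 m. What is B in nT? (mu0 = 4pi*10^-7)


m = 8.98 x 10^13 = 89800000000000 A.m^2
2m = 179600000000000 A.m^2
r^3 = 3196^3 = 32645273536
B = (4pi*10^-7) * 179600000000000 / (4*pi * 32645273536) * 1e9
= 225692016.233891 / 410232606060.51 * 1e9
= 550156.2111 nT

550156.2111


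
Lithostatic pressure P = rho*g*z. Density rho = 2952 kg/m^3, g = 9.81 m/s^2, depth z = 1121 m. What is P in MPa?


P = rho * g * z / 1e6
= 2952 * 9.81 * 1121 / 1e6
= 32463173.52 / 1e6
= 32.4632 MPa

32.4632


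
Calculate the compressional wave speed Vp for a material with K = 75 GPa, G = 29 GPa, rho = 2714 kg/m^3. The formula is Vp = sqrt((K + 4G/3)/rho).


First compute the effective modulus:
K + 4G/3 = 75e9 + 4*29e9/3 = 113666666666.67 Pa
Then divide by density:
113666666666.67 / 2714 = 41881601.5721 Pa/(kg/m^3)
Take the square root:
Vp = sqrt(41881601.5721) = 6471.6 m/s

6471.6


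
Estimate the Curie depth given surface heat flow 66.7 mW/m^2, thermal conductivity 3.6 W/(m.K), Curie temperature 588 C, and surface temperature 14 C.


T_Curie - T_surf = 588 - 14 = 574 C
Convert q to W/m^2: 66.7 mW/m^2 = 0.0667 W/m^2
d = 574 * 3.6 / 0.0667 = 30980.51 m

30980.51


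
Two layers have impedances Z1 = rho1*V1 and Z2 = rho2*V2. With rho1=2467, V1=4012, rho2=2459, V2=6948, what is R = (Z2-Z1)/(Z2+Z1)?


Z1 = 2467 * 4012 = 9897604
Z2 = 2459 * 6948 = 17085132
R = (17085132 - 9897604) / (17085132 + 9897604) = 7187528 / 26982736 = 0.2664

0.2664


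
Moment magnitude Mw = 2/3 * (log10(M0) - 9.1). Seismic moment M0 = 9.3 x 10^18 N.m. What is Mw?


log10(M0) = log10(9.3 x 10^18) = 18.9685
Mw = 2/3 * (18.9685 - 9.1)
= 2/3 * 9.8685
= 6.58

6.58


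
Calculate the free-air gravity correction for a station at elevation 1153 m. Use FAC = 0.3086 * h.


FAC = 0.3086 * h
= 0.3086 * 1153
= 355.8158 mGal

355.8158


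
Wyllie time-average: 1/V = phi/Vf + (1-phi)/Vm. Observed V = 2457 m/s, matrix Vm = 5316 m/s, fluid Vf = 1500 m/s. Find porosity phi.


1/V - 1/Vm = 1/2457 - 1/5316 = 0.00021889
1/Vf - 1/Vm = 1/1500 - 1/5316 = 0.00047856
phi = 0.00021889 / 0.00047856 = 0.4574

0.4574


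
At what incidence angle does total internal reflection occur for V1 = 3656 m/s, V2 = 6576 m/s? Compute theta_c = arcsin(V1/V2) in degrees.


V1/V2 = 3656/6576 = 0.555961
theta_c = arcsin(0.555961) = 33.7769 degrees

33.7769


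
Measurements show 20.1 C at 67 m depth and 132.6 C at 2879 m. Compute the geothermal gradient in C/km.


dT = 132.6 - 20.1 = 112.5 C
dz = 2879 - 67 = 2812 m
gradient = dT/dz * 1000 = 112.5/2812 * 1000 = 40.0071 C/km

40.0071


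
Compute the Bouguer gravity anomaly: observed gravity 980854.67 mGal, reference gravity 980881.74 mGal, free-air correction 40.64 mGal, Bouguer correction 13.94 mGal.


BA = g_obs - g_ref + FAC - BC
= 980854.67 - 980881.74 + 40.64 - 13.94
= -0.37 mGal

-0.37


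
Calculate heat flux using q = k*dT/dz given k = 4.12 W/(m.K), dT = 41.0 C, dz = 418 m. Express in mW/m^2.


q = k * dT / dz * 1000
= 4.12 * 41.0 / 418 * 1000
= 0.404115 * 1000
= 404.1148 mW/m^2

404.1148


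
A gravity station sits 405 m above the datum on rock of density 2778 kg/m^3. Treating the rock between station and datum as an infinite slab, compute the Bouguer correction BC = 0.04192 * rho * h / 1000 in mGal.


BC = 0.04192 * rho * h / 1000
= 0.04192 * 2778 * 405 / 1000
= 47.1638 mGal

47.1638


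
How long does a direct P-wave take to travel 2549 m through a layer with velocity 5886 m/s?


t = x / V
= 2549 / 5886
= 0.4331 s

0.4331


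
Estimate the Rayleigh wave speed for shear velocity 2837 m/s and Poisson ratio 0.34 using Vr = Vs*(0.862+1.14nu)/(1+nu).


Numerator factor = 0.862 + 1.14*0.34 = 1.2496
Denominator = 1 + 0.34 = 1.34
Vr = 2837 * 1.2496 / 1.34 = 2645.61 m/s

2645.61


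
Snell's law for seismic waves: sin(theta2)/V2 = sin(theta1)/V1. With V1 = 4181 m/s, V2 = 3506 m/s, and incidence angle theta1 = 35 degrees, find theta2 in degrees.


sin(theta1) = sin(35 deg) = 0.573576
sin(theta2) = V2/V1 * sin(theta1) = 3506/4181 * 0.573576 = 0.480976
theta2 = arcsin(0.480976) = 28.7491 degrees

28.7491


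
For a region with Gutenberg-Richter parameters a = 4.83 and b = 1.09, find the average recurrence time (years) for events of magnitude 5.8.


log10(N) = 4.83 - 1.09*5.8 = -1.492
N = 10^-1.492 = 0.032211
T = 1/N = 1/0.032211 = 31.0456 years

31.0456


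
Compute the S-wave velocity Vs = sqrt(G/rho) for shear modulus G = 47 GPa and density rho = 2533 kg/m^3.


Convert G to Pa: G = 47e9 Pa
Compute G/rho = 47e9 / 2533 = 18555073.0359
Vs = sqrt(18555073.0359) = 4307.56 m/s

4307.56


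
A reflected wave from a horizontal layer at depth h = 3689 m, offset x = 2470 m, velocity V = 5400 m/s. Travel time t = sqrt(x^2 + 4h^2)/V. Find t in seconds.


x^2 + 4h^2 = 2470^2 + 4*3689^2 = 6100900 + 54434884 = 60535784
sqrt(60535784) = 7780.4745
t = 7780.4745 / 5400 = 1.4408 s

1.4408


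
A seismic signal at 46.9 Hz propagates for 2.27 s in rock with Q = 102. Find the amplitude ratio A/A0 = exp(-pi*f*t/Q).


pi*f*t/Q = pi*46.9*2.27/102 = 3.279053
A/A0 = exp(-3.279053) = 0.037664

0.037664


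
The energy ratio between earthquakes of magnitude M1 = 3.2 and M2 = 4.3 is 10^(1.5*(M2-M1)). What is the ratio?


M2 - M1 = 4.3 - 3.2 = 1.1
1.5 * 1.1 = 1.65
ratio = 10^1.65 = 44.67

44.67


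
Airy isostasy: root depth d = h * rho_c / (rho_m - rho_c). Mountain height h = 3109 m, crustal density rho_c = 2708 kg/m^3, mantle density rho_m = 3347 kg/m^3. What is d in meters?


rho_m - rho_c = 3347 - 2708 = 639
d = 3109 * 2708 / 639
= 8419172 / 639
= 13175.54 m

13175.54


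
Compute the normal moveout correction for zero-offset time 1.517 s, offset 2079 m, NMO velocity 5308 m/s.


x/Vnmo = 2079/5308 = 0.391673
(x/Vnmo)^2 = 0.153408
t0^2 = 2.301289
sqrt(2.301289 + 0.153408) = 1.566747
dt = 1.566747 - 1.517 = 0.049747

0.049747


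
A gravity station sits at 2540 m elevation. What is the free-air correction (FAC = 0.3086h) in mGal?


FAC = 0.3086 * h
= 0.3086 * 2540
= 783.844 mGal

783.844


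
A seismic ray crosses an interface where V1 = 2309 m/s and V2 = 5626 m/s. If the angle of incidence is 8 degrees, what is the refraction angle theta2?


sin(theta1) = sin(8 deg) = 0.139173
sin(theta2) = V2/V1 * sin(theta1) = 5626/2309 * 0.139173 = 0.339103
theta2 = arcsin(0.339103) = 19.8222 degrees

19.8222


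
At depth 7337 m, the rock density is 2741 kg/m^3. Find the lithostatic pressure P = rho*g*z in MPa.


P = rho * g * z / 1e6
= 2741 * 9.81 * 7337 / 1e6
= 197286133.77 / 1e6
= 197.2861 MPa

197.2861


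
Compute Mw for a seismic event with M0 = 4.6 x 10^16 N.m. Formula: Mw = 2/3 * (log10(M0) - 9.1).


log10(M0) = log10(4.6 x 10^16) = 16.6628
Mw = 2/3 * (16.6628 - 9.1)
= 2/3 * 7.5628
= 5.04

5.04


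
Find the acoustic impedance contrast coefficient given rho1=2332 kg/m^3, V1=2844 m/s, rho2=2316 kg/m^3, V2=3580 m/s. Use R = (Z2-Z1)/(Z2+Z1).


Z1 = 2332 * 2844 = 6632208
Z2 = 2316 * 3580 = 8291280
R = (8291280 - 6632208) / (8291280 + 6632208) = 1659072 / 14923488 = 0.1112

0.1112


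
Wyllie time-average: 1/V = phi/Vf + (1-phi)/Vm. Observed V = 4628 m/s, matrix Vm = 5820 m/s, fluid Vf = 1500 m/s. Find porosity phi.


1/V - 1/Vm = 1/4628 - 1/5820 = 4.425e-05
1/Vf - 1/Vm = 1/1500 - 1/5820 = 0.00049485
phi = 4.425e-05 / 0.00049485 = 0.0894

0.0894


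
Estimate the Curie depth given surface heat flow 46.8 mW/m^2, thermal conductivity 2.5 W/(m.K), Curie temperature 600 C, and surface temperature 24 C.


T_Curie - T_surf = 600 - 24 = 576 C
Convert q to W/m^2: 46.8 mW/m^2 = 0.0468 W/m^2
d = 576 * 2.5 / 0.0468 = 30769.23 m

30769.23


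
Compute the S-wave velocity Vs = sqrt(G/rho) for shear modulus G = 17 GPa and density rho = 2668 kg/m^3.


Convert G to Pa: G = 17e9 Pa
Compute G/rho = 17e9 / 2668 = 6371814.093
Vs = sqrt(6371814.093) = 2524.25 m/s

2524.25


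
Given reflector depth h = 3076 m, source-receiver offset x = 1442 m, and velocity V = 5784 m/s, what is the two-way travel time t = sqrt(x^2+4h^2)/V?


x^2 + 4h^2 = 1442^2 + 4*3076^2 = 2079364 + 37847104 = 39926468
sqrt(39926468) = 6318.7394
t = 6318.7394 / 5784 = 1.0925 s

1.0925


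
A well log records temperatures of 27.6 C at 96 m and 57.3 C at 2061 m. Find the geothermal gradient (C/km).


dT = 57.3 - 27.6 = 29.7 C
dz = 2061 - 96 = 1965 m
gradient = dT/dz * 1000 = 29.7/1965 * 1000 = 15.1145 C/km

15.1145


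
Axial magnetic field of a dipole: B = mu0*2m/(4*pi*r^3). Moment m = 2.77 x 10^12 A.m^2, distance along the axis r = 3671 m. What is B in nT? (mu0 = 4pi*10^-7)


m = 2.77 x 10^12 = 2770000000000 A.m^2
2m = 5540000000000 A.m^2
r^3 = 3671^3 = 49471280711
B = (4pi*10^-7) * 5540000000000 / (4*pi * 49471280711) * 1e9
= 6961769.320355 / 621674448181.42 * 1e9
= 11198.4164 nT

11198.4164


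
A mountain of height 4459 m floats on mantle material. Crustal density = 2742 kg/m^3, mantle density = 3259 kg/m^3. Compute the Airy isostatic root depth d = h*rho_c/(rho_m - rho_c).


rho_m - rho_c = 3259 - 2742 = 517
d = 4459 * 2742 / 517
= 12226578 / 517
= 23649.09 m

23649.09


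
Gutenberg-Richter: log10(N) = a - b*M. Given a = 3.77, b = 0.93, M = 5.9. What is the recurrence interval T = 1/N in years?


log10(N) = 3.77 - 0.93*5.9 = -1.717
N = 10^-1.717 = 0.019187
T = 1/N = 1/0.019187 = 52.1195 years

52.1195


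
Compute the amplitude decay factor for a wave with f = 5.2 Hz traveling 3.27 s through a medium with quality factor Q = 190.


pi*f*t/Q = pi*5.2*3.27/190 = 0.281156
A/A0 = exp(-0.281156) = 0.754911

0.754911


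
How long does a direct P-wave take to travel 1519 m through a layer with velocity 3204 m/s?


t = x / V
= 1519 / 3204
= 0.4741 s

0.4741


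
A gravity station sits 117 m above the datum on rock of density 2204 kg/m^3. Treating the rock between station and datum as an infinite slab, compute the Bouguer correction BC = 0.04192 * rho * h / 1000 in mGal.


BC = 0.04192 * rho * h / 1000
= 0.04192 * 2204 * 117 / 1000
= 10.8098 mGal

10.8098


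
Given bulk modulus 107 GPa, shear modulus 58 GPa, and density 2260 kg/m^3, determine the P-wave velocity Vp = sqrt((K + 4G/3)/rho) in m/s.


First compute the effective modulus:
K + 4G/3 = 107e9 + 4*58e9/3 = 184333333333.33 Pa
Then divide by density:
184333333333.33 / 2260 = 81563421.8289 Pa/(kg/m^3)
Take the square root:
Vp = sqrt(81563421.8289) = 9031.25 m/s

9031.25


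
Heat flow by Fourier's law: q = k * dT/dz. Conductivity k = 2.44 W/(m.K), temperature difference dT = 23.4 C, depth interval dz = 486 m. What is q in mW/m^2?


q = k * dT / dz * 1000
= 2.44 * 23.4 / 486 * 1000
= 0.117481 * 1000
= 117.4815 mW/m^2

117.4815


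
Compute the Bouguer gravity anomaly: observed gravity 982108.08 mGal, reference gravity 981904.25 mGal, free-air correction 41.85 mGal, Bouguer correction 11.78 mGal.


BA = g_obs - g_ref + FAC - BC
= 982108.08 - 981904.25 + 41.85 - 11.78
= 233.9 mGal

233.9


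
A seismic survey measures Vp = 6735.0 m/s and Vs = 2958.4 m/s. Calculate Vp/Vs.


Vp/Vs = 6735.0 / 2958.4
= 2.2766

2.2766


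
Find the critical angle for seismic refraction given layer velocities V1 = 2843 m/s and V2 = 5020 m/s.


V1/V2 = 2843/5020 = 0.566335
theta_c = arcsin(0.566335) = 34.495 degrees

34.495


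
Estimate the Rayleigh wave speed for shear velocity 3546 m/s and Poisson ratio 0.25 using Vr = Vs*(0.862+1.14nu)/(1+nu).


Numerator factor = 0.862 + 1.14*0.25 = 1.147
Denominator = 1 + 0.25 = 1.25
Vr = 3546 * 1.147 / 1.25 = 3253.81 m/s

3253.81


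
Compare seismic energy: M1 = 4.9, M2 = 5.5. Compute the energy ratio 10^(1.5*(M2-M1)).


M2 - M1 = 5.5 - 4.9 = 0.6
1.5 * 0.6 = 0.9
ratio = 10^0.9 = 7.94

7.94


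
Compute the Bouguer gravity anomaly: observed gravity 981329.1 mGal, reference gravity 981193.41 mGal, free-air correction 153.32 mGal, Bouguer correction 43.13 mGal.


BA = g_obs - g_ref + FAC - BC
= 981329.1 - 981193.41 + 153.32 - 43.13
= 245.88 mGal

245.88


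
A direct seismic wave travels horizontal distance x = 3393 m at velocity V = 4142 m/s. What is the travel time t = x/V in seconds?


t = x / V
= 3393 / 4142
= 0.8192 s

0.8192


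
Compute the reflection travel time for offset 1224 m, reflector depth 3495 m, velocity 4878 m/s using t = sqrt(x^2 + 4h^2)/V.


x^2 + 4h^2 = 1224^2 + 4*3495^2 = 1498176 + 48860100 = 50358276
sqrt(50358276) = 7096.3565
t = 7096.3565 / 4878 = 1.4548 s

1.4548


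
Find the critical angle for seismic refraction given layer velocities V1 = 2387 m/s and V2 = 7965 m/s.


V1/V2 = 2387/7965 = 0.299686
theta_c = arcsin(0.299686) = 17.4388 degrees

17.4388


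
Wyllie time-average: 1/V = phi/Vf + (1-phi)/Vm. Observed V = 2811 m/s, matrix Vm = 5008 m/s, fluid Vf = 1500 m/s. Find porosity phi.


1/V - 1/Vm = 1/2811 - 1/5008 = 0.00015606
1/Vf - 1/Vm = 1/1500 - 1/5008 = 0.00046699
phi = 0.00015606 / 0.00046699 = 0.3342

0.3342


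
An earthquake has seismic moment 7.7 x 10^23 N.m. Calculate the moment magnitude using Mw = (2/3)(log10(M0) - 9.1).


log10(M0) = log10(7.7 x 10^23) = 23.8865
Mw = 2/3 * (23.8865 - 9.1)
= 2/3 * 14.7865
= 9.86

9.86


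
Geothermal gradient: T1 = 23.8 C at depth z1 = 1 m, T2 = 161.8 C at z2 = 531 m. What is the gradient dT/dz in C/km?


dT = 161.8 - 23.8 = 138.0 C
dz = 531 - 1 = 530 m
gradient = dT/dz * 1000 = 138.0/530 * 1000 = 260.3774 C/km

260.3774


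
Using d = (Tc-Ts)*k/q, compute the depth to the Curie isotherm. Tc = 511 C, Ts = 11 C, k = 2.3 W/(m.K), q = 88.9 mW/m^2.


T_Curie - T_surf = 511 - 11 = 500 C
Convert q to W/m^2: 88.9 mW/m^2 = 0.0889 W/m^2
d = 500 * 2.3 / 0.0889 = 12935.88 m

12935.88


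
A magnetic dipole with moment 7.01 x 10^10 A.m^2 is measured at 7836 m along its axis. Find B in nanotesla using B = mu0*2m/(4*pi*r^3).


m = 7.01 x 10^10 = 70100000000 A.m^2
2m = 140200000000 A.m^2
r^3 = 7836^3 = 481153093056
B = (4pi*10^-7) * 140200000000 / (4*pi * 481153093056) * 1e9
= 176180.516013 / 6046348089586.94 * 1e9
= 29.1383 nT

29.1383


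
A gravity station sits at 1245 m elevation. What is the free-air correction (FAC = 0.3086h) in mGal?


FAC = 0.3086 * h
= 0.3086 * 1245
= 384.207 mGal

384.207


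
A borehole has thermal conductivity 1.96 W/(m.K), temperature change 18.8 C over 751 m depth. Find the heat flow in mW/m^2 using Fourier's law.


q = k * dT / dz * 1000
= 1.96 * 18.8 / 751 * 1000
= 0.049065 * 1000
= 49.0652 mW/m^2

49.0652


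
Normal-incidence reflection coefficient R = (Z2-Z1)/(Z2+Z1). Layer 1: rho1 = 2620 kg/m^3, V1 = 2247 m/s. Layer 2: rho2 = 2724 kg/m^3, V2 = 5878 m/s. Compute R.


Z1 = 2620 * 2247 = 5887140
Z2 = 2724 * 5878 = 16011672
R = (16011672 - 5887140) / (16011672 + 5887140) = 10124532 / 21898812 = 0.4623

0.4623


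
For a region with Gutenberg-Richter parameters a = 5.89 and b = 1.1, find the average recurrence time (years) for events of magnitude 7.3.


log10(N) = 5.89 - 1.1*7.3 = -2.14
N = 10^-2.14 = 0.007244
T = 1/N = 1/0.007244 = 138.0384 years

138.0384
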